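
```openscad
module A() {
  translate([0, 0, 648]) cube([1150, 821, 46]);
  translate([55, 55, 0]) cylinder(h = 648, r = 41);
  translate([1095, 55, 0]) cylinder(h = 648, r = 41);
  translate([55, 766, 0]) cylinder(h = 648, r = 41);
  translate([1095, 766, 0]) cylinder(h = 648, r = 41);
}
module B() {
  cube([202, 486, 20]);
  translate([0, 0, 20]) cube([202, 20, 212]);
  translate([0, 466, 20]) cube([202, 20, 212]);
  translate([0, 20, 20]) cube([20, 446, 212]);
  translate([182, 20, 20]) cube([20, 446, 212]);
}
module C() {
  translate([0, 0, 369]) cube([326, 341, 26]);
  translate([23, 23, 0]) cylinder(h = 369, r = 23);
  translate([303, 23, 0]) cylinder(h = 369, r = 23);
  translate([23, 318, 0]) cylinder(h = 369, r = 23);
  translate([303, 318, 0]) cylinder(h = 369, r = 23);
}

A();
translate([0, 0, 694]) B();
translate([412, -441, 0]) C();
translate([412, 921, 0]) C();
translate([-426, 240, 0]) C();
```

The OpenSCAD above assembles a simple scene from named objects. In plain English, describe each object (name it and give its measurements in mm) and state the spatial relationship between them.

A is a table with a 1150×821 mm rectangular top, 46 mm thick, top surface at z = 694 mm, supported by four round legs of 82 mm diameter, each leg's bounding box inset 14 mm from the nearest pair of top edges, running from the floor.

B is an open-topped rectangular box: outside dimensions 202×486×232 mm, with a uniform wall and base thickness of 20 mm. The base is a full 202×486 slab on the floor; four walls sit on top of the base. The front and back walls (the −y and +y sides) span the full width; the two side walls fit between them.

C is a four-legged stool. The seat is a 326×341×26 mm slab whose top surface is at z = 395 mm; four round legs, each 46 mm in diameter, run from the floor (z = 0) to the underside of the seat, each leg's axis is inset half a diameter from the nearest pair of seat edges (so the leg's bounding box is flush with the corner).

The open box is on top of the table. Three stools sit around the table at the −y, +y, −x sides.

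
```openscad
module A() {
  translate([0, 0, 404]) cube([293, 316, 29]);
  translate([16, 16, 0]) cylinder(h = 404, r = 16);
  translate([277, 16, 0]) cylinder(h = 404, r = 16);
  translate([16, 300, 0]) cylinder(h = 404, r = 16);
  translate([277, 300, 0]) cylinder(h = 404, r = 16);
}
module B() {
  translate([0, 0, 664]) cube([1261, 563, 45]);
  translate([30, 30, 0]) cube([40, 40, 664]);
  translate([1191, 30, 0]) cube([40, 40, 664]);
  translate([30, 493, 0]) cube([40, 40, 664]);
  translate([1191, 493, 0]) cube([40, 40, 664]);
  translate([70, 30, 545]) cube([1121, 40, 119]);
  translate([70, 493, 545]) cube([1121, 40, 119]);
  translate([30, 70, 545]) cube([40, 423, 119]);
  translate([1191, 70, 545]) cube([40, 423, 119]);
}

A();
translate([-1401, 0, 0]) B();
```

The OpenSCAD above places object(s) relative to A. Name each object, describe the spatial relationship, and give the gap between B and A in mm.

A is a stool. B is a table. The table is on the floor beside the stool on its −x side. The gap between the table and the stool is 140 mm.

The table's nearest face is 140 mm from the stool's −x face.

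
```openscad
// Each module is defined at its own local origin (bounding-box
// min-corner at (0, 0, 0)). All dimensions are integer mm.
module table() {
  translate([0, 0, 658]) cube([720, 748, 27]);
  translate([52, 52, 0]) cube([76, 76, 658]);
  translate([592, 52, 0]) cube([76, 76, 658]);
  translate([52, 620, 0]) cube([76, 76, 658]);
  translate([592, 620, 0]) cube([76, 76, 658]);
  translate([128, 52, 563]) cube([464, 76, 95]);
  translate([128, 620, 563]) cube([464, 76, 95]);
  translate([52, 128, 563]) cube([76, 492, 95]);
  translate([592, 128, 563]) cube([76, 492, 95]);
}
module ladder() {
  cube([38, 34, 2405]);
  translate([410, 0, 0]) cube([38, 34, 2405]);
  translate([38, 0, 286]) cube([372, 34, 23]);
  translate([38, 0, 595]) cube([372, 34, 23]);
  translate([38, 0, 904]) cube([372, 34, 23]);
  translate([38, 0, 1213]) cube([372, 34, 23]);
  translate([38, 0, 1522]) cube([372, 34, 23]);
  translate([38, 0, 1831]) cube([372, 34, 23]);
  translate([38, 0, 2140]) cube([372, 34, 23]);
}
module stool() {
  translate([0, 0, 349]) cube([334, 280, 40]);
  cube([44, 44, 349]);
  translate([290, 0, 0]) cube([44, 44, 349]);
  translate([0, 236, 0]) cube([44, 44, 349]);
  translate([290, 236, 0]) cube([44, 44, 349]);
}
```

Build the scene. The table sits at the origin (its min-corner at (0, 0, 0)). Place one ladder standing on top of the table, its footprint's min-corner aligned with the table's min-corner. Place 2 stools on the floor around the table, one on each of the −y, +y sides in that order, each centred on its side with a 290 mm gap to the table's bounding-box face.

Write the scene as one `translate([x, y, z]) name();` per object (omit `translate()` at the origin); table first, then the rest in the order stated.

table();
translate([0, 0, 685]) ladder();
translate([193, -570, 0]) stool();
translate([193, 1038, 0]) stool();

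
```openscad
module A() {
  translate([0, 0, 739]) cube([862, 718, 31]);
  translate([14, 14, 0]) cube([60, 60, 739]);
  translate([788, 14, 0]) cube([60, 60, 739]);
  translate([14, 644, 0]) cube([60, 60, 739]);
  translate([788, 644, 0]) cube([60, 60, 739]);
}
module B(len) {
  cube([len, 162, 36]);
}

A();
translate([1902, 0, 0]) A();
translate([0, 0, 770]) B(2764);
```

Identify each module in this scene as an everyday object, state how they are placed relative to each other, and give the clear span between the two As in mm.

A is a table. B is a beam. A beam spans the tops of two tables. The clear span between the two tables is 1040 mm.

Second table starts at x = 1902; first ends at x = 862; clear span = 1902 − 862 = 1040 mm.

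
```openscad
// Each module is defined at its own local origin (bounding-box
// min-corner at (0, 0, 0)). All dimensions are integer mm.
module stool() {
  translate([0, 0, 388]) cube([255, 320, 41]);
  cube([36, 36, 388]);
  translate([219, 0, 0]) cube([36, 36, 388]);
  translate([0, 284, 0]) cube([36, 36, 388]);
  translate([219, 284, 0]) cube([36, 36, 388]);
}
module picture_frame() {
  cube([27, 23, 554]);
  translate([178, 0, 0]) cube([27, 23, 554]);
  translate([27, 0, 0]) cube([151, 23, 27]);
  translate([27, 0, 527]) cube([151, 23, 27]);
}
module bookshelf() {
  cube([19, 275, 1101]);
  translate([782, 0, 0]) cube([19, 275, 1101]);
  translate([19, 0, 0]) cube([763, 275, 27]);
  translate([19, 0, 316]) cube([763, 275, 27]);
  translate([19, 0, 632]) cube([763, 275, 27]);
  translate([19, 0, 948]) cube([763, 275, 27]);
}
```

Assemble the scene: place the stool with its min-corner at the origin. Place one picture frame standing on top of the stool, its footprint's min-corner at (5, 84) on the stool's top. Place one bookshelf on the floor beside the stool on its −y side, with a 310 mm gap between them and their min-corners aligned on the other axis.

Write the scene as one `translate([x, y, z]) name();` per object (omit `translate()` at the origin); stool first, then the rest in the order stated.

stool();
translate([5, 84, 429]) picture_frame();
translate([0, -585, 0]) bookshelf();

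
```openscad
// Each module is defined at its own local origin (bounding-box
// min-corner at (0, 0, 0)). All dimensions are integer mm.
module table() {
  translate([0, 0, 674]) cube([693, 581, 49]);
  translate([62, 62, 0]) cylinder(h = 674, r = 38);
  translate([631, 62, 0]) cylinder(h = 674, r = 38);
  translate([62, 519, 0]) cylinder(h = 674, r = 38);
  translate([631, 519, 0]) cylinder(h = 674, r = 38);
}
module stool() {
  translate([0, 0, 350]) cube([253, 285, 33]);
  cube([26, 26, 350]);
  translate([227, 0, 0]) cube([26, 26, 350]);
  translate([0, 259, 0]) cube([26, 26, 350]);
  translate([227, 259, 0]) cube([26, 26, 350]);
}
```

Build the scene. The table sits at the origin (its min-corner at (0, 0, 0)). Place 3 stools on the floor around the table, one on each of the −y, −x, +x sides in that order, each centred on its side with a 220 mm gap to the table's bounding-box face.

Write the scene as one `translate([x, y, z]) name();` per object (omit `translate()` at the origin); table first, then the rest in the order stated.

table();
translate([220, -505, 0]) stool();
translate([-473, 148, 0]) stool();
translate([913, 148, 0]) stool();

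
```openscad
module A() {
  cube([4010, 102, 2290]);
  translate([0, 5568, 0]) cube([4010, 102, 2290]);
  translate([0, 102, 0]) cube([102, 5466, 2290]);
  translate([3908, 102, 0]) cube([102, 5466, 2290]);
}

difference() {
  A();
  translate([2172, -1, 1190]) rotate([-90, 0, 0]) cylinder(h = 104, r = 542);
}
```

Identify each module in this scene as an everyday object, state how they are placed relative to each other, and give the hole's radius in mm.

A is a house frame. The house frame has a circular hole through its front wall. The hole's radius is 542 mm.

The subtracted cylinder has r = 542 mm.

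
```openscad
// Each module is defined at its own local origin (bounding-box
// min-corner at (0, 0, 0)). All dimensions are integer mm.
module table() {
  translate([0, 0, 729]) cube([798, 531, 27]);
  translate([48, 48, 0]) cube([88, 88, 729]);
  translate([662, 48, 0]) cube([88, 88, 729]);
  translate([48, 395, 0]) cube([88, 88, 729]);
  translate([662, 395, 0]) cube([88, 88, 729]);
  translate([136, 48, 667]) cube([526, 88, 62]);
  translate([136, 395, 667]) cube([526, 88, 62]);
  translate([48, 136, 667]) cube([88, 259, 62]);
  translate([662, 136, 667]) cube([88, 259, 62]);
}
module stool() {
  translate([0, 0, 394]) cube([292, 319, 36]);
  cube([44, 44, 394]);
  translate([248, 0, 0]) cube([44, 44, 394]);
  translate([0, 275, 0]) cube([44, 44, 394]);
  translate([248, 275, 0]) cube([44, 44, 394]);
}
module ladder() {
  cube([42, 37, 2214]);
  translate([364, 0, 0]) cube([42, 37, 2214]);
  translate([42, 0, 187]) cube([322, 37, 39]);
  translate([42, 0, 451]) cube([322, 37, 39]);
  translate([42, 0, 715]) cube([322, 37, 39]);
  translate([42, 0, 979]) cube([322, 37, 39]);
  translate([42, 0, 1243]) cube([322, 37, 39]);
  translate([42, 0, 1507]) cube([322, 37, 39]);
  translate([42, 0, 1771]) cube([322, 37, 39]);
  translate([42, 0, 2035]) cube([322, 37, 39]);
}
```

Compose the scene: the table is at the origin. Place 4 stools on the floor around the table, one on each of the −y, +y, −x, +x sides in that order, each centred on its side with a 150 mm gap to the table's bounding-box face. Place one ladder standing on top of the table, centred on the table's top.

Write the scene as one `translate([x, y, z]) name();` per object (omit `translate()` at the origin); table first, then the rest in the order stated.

table();
translate([253, -469, 0]) stool();
translate([253, 681, 0]) stool();
translate([-442, 106, 0]) stool();
translate([948, 106, 0]) stool();
translate([196, 247, 756]) ladder();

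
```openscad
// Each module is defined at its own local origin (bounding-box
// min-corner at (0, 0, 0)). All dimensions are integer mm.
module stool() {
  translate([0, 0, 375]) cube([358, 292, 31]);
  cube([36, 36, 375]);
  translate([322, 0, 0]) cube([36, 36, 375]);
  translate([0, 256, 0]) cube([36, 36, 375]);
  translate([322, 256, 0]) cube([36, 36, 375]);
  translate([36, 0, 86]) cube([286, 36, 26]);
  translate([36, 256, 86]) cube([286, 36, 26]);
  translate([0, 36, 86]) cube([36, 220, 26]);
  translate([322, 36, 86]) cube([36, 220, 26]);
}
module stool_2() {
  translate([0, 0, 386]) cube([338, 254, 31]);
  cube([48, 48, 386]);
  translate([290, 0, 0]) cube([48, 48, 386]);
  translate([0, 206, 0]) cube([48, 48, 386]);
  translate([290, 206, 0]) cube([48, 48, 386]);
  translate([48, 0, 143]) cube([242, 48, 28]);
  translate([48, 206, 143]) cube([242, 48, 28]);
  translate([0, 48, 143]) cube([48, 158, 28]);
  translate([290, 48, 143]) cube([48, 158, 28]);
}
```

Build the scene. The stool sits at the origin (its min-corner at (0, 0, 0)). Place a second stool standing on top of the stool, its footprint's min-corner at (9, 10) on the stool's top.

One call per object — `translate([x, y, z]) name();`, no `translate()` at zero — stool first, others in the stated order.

stool();
translate([9, 10, 406]) stool_2();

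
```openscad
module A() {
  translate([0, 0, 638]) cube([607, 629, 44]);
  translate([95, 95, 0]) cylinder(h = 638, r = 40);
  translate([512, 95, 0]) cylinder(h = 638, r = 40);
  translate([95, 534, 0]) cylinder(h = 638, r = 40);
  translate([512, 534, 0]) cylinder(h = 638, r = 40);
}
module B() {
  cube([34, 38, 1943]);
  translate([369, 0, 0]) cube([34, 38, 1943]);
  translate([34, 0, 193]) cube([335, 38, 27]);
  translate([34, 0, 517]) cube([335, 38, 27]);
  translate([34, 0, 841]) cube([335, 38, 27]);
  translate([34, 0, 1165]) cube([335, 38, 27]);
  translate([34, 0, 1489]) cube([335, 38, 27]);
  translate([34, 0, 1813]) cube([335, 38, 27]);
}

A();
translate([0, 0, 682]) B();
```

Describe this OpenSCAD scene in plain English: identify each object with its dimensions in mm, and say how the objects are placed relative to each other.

A is a table with a 607×629 mm rectangular top, 44 mm thick, top surface at z = 682 mm, supported by four round legs of 80 mm diameter, each leg's bounding box inset 55 mm from the nearest pair of top edges, running from the floor.

B is a wooden ladder with two side rails of 34×38 mm section and 1943 mm height, set 403 mm apart overall. Between them run 6 rectangular rungs (38 mm deep, 27 mm thick), front faces flush with the rails' −y face. The bottom of the first rung is 193 mm above the floor and each subsequent rung is 324 mm higher than the one below.

The ladder is on top of the table.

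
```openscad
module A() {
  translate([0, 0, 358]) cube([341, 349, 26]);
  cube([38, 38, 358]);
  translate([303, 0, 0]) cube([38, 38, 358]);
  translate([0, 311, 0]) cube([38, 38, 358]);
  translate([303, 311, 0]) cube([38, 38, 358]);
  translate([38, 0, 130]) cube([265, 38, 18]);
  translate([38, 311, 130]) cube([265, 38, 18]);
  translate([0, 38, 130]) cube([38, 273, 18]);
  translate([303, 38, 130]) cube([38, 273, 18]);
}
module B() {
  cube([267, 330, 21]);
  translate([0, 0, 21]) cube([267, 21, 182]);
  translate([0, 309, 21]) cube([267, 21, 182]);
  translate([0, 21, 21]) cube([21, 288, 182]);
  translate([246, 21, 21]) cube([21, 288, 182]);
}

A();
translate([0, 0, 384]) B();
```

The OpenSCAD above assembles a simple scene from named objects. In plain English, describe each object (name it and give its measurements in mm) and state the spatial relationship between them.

A is a simple wooden stool: a rectangular seat 341 mm (x) by 349 mm (y), 26 mm thick, top face at z = 384 mm, on four square legs, each 38×38 mm in cross-section. The legs rest on z = 0, each flush with a corner of the seat. Four stretchers, 38 mm wide and 18 mm tall, connect adjacent legs with their undersides at z = 130 mm, each running between the inner faces of the legs it joins and aligned with the legs' outer faces on the other axis.

B is an open storage box with external size 267×330×203 mm and wall thickness 21 mm (the base is also 21 mm thick). The base covers the whole footprint; the four walls stand on the base, with the y-facing walls full-width and the x-facing walls fitting between their inner faces.

The open box is on top of the stool.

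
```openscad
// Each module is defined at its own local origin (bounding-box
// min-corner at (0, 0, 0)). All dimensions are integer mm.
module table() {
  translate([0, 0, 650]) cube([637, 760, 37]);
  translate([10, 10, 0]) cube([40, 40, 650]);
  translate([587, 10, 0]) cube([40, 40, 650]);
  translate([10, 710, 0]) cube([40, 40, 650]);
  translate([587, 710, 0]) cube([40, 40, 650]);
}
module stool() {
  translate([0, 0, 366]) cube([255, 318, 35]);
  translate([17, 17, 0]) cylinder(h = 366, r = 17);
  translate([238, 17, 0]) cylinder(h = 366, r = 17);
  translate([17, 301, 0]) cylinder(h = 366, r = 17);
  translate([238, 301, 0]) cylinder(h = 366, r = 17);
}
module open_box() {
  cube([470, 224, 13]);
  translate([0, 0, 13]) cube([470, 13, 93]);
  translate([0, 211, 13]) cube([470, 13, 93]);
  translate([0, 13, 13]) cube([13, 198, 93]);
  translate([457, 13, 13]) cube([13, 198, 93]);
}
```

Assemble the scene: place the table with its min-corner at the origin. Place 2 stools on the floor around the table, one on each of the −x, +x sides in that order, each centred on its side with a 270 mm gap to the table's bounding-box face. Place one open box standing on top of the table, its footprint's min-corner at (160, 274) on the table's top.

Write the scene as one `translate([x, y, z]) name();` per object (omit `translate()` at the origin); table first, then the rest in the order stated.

table();
translate([-525, 221, 0]) stool();
translate([907, 221, 0]) stool();
translate([160, 274, 687]) open_box();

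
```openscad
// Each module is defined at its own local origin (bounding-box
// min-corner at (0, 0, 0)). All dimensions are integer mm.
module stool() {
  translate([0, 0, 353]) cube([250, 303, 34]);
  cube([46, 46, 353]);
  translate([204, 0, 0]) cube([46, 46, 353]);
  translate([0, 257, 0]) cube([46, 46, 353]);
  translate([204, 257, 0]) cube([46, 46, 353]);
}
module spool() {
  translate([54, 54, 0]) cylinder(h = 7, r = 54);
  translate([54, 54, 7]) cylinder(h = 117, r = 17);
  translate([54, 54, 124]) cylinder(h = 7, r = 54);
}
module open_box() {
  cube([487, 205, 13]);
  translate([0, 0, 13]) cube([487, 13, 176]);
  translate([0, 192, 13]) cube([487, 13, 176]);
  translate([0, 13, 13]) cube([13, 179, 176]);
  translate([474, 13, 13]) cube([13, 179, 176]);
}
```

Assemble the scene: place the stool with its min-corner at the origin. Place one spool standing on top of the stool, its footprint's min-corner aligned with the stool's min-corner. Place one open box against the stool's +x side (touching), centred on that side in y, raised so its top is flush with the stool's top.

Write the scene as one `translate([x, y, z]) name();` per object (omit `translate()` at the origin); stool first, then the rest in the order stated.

stool();
translate([0, 0, 387]) spool();
translate([250, 49, 198]) open_box();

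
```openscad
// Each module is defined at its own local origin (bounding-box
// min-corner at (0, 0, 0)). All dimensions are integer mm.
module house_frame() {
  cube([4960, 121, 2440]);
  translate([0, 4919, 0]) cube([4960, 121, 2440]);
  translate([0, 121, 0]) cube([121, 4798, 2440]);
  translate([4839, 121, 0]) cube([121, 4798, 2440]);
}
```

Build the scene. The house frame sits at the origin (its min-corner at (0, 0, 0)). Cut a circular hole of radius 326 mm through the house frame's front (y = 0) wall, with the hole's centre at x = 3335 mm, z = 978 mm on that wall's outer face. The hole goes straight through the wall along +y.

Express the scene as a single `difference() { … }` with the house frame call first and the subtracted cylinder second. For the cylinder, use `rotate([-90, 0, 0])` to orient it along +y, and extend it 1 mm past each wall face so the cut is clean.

difference() {
  house_frame();
  translate([3335, -1, 978]) rotate([-90, 0, 0]) cylinder(h = 123, r = 326);
}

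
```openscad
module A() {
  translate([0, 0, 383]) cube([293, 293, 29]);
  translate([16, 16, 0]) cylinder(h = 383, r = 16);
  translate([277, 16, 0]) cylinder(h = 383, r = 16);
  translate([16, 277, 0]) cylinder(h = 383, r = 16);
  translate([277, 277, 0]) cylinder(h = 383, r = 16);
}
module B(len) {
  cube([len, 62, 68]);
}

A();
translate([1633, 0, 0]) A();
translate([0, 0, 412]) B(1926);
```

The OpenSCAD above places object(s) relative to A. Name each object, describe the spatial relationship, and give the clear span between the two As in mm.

Second stool starts at x = 1633; first ends at x = 293; clear span = 1633 − 293 = 1340 mm.

A is a stool. B is a beam. A beam spans the tops of two stools. The clear span between the two stools is 1340 mm.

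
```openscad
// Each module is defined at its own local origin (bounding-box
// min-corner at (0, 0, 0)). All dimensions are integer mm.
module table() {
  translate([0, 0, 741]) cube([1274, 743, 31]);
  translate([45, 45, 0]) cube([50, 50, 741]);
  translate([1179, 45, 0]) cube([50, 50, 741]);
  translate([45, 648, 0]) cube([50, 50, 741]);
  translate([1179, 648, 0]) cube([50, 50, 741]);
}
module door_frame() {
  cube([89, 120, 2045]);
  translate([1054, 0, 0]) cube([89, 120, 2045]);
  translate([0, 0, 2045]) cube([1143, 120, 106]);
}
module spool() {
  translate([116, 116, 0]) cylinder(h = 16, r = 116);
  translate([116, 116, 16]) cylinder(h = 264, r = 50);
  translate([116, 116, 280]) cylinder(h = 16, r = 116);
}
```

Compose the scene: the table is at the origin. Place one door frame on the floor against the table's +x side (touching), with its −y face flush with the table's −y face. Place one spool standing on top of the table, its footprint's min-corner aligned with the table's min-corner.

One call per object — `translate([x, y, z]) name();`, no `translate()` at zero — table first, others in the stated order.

table();
translate([1274, 0, 0]) door_frame();
translate([0, 0, 772]) spool();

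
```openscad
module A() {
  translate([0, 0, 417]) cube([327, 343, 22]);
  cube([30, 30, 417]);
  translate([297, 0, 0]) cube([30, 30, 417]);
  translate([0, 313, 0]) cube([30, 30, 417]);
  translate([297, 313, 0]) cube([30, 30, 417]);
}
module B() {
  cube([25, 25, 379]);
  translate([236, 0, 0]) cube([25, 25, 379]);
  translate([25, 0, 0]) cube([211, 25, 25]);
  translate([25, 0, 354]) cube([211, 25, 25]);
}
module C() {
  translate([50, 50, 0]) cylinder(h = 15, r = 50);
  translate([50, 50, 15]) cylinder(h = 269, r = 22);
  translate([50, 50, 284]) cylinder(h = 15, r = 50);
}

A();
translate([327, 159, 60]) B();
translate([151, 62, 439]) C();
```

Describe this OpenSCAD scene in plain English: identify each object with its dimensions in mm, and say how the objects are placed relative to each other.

A is a four-legged stool. The seat is 327×343 mm, 22 mm thick, top at z = 439 mm. It stands on four square legs, each 30×30 mm in cross-section, from z = 0 to the seat underside, each flush with a corner of the seat.

B is a rectangular picture frame lying in the x–z plane (depth along y). The opening is 211 mm wide (x) by 329 mm tall (z), surrounded by a border 25 mm wide on all four sides. The frame is 25 mm deep and is made of two full-height vertical stiles with two horizontal rails fitted between them.

C is a spool: two coaxial disc flanges of radius 50 mm and thickness 15 mm, joined by a core cylinder of radius 22 mm and height 269 mm. The lower flange rests on z = 0 and the three cylinders share a vertical axis.

The picture frame is beside the stool with their tops flush at z = 439. The spool is on top of the stool.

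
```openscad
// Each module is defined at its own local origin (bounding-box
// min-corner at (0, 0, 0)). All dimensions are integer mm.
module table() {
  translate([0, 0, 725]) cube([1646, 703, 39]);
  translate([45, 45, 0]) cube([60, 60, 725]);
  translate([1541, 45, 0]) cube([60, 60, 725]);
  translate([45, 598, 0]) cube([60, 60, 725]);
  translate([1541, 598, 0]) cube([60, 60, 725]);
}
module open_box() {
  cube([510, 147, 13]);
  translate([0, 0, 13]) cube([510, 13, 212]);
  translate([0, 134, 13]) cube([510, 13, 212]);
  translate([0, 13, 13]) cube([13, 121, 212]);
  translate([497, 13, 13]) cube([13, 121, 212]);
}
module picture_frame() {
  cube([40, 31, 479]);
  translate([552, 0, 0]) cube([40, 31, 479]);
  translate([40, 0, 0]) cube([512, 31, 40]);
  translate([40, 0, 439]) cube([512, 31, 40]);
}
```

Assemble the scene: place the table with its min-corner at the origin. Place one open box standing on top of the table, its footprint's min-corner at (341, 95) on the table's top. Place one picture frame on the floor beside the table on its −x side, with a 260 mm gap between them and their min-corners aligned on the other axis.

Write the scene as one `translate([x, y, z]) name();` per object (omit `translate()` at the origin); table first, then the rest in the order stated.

table();
translate([341, 95, 764]) open_box();
translate([-852, 0, 0]) picture_frame();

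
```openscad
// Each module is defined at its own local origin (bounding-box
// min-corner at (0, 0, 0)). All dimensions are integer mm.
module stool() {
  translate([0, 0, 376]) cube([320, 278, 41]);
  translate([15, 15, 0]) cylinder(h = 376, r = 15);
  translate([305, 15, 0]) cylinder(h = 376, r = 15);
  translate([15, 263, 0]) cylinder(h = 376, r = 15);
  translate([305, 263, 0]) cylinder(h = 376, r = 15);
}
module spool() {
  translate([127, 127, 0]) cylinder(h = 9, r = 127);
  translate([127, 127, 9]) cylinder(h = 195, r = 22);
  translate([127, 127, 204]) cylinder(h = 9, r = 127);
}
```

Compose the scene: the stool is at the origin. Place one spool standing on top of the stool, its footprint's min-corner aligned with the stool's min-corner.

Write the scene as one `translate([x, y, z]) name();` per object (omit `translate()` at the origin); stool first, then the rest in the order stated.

stool();
translate([0, 0, 417]) spool();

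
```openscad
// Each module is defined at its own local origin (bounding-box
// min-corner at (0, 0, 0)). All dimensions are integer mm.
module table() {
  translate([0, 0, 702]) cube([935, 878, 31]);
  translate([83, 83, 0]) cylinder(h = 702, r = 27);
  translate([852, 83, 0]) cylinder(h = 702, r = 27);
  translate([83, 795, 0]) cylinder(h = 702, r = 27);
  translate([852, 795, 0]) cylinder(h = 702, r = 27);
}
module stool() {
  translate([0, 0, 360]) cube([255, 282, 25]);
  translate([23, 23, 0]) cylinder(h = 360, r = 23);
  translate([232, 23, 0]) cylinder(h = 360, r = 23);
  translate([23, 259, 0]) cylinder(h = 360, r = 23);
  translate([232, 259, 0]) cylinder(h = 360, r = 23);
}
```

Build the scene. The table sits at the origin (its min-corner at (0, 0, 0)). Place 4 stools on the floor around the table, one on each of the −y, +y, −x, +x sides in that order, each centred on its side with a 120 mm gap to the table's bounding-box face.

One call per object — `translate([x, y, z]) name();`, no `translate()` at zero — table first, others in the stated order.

table();
translate([340, -402, 0]) stool();
translate([340, 998, 0]) stool();
translate([-375, 298, 0]) stool();
translate([1055, 298, 0]) stool();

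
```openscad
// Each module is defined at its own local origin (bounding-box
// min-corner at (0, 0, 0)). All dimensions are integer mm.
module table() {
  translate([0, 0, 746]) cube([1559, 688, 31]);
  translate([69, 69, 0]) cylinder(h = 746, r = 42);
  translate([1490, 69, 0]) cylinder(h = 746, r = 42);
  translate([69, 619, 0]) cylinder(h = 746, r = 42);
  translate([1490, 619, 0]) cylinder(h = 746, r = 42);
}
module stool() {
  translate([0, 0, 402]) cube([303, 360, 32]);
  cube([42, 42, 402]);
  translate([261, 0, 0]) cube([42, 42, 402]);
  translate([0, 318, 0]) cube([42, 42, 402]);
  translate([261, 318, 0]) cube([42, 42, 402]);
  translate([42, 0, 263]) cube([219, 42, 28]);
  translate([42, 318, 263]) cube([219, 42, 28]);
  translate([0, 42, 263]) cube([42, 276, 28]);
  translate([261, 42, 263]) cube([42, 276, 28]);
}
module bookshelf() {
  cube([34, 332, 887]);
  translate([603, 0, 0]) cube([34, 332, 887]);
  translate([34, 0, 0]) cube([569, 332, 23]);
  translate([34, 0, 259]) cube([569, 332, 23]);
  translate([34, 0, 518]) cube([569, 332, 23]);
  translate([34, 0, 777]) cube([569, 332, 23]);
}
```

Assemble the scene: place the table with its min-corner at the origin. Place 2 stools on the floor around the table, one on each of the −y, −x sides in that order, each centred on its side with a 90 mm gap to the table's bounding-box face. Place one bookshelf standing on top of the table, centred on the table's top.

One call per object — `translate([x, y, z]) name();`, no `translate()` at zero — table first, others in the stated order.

table();
translate([628, -450, 0]) stool();
translate([-393, 164, 0]) stool();
translate([461, 178, 777]) bookshelf();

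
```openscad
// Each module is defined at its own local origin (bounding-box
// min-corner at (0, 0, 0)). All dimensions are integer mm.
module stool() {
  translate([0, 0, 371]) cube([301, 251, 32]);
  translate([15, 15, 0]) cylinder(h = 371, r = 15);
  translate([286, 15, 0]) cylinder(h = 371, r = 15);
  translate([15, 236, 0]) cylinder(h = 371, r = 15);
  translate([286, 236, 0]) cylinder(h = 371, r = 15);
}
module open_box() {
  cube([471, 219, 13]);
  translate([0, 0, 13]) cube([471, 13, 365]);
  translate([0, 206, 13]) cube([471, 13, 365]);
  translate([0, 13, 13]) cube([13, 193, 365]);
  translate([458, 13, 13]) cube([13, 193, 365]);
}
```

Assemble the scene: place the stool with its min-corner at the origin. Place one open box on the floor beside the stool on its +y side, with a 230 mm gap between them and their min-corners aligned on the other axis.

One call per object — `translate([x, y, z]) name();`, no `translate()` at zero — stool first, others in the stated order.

stool();
translate([0, 481, 0]) open_box();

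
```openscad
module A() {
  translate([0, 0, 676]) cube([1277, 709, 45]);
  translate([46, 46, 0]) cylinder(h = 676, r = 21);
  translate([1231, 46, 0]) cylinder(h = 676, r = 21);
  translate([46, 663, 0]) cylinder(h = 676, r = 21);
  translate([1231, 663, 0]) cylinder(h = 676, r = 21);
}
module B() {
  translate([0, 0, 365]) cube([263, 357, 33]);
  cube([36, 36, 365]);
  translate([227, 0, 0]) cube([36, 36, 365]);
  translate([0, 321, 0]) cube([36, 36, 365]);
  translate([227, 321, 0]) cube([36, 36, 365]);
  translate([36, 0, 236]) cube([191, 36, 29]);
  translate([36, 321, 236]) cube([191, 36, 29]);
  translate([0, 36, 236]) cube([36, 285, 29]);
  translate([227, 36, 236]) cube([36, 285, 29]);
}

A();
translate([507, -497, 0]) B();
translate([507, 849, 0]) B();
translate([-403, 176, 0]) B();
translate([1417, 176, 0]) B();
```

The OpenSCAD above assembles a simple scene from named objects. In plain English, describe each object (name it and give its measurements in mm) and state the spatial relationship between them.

A is a table with a 1277×709 mm rectangular top, 45 mm thick, top surface at z = 721 mm, supported by four round legs of 42 mm diameter, each leg's bounding box inset 25 mm from the nearest pair of top edges, running from the floor.

B is a four-legged stool. The seat is 263×357 mm, 33 mm thick, top at z = 398 mm. It stands on four square legs, each 36×36 mm in cross-section, from z = 0 to the seat underside, each flush with a corner of the seat. Four stretchers, 36 mm wide and 29 mm tall, connect adjacent legs with their undersides at z = 236 mm, each running between the inner faces of the legs it joins and aligned with the legs' outer faces on the other axis.

Four stools sit around the table at the −y, +y, −x, +x sides.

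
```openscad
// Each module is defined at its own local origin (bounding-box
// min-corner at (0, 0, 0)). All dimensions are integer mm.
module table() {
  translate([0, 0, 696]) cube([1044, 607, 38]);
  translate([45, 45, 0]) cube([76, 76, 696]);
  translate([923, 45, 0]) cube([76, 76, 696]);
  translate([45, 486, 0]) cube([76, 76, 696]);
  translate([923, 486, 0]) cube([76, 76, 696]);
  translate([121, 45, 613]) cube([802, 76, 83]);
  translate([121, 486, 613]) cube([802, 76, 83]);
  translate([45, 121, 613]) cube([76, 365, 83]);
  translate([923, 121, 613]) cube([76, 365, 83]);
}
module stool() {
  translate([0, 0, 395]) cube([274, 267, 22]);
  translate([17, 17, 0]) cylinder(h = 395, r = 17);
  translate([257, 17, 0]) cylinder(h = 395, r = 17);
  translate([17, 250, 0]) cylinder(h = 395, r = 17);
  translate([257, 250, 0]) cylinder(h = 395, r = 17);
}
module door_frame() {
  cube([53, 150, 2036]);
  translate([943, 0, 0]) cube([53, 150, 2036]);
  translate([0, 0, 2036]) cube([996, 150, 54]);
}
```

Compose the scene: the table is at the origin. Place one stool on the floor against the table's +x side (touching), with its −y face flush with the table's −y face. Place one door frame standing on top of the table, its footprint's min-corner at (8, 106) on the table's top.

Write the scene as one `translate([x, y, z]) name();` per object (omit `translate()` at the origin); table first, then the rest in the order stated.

table();
translate([1044, 0, 0]) stool();
translate([8, 106, 734]) door_frame();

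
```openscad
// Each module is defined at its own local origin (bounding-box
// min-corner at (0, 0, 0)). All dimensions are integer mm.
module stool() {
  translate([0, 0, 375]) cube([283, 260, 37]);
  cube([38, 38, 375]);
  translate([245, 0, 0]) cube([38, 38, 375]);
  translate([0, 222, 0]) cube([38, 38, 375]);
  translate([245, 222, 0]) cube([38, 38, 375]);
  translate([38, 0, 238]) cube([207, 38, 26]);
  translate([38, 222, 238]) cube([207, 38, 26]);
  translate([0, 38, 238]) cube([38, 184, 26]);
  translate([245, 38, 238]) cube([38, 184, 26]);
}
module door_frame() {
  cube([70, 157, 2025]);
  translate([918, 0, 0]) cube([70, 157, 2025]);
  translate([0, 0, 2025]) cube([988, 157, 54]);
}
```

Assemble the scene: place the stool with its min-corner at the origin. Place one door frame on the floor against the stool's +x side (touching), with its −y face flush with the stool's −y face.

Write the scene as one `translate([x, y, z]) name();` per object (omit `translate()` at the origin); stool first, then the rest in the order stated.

stool();
translate([283, 0, 0]) door_frame();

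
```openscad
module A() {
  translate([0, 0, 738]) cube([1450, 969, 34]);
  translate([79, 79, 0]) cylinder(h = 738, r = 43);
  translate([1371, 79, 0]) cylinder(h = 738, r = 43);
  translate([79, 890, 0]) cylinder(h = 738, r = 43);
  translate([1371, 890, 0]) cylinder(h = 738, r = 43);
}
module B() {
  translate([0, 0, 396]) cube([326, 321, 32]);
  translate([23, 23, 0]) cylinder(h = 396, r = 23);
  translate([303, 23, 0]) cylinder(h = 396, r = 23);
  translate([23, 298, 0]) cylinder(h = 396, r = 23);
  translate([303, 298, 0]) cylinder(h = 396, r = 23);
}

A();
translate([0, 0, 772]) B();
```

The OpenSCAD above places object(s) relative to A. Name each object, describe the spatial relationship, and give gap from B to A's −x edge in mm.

A is a table. B is a stool. The stool is on top of the table. The gap from the stool to the table's −x edge is 0 mm.

The stool's min-x is at 0; the table's min-x is 0; gap = 0 mm.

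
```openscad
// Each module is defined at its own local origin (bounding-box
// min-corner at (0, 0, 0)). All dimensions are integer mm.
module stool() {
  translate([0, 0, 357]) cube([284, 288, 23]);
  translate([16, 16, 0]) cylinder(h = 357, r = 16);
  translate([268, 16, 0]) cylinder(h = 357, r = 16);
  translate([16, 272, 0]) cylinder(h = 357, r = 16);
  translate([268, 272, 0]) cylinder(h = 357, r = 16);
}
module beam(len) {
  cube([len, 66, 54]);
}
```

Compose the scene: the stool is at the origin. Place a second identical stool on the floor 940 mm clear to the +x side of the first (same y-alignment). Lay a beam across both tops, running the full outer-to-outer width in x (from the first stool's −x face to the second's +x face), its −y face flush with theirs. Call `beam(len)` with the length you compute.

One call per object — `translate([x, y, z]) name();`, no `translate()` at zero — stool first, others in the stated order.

stool();
translate([1224, 0, 0]) stool();
translate([0, 0, 380]) beam(1508);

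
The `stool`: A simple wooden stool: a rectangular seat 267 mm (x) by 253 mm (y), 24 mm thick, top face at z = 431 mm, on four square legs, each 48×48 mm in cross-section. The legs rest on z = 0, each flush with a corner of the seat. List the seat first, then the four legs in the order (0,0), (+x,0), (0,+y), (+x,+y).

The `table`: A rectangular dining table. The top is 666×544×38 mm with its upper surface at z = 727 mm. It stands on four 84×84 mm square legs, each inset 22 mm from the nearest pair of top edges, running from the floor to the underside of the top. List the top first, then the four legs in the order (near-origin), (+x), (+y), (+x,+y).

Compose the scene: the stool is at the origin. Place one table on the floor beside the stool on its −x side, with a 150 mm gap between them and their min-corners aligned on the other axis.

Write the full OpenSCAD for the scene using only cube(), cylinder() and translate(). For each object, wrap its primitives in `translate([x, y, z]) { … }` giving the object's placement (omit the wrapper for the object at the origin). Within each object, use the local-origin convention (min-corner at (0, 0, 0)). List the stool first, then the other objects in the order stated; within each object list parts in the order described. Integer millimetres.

translate([0, 0, 407]) cube([267, 253, 24]);
cube([48, 48, 407]);
translate([219, 0, 0]) cube([48, 48, 407]);
translate([0, 205, 0]) cube([48, 48, 407]);
translate([219, 205, 0]) cube([48, 48, 407]);
translate([-816, 0, 0]) {
  translate([0, 0, 689]) cube([666, 544, 38]);
  translate([22, 22, 0]) cube([84, 84, 689]);
  translate([560, 22, 0]) cube([84, 84, 689]);
  translate([22, 438, 0]) cube([84, 84, 689]);
  translate([560, 438, 0]) cube([84, 84, 689]);
}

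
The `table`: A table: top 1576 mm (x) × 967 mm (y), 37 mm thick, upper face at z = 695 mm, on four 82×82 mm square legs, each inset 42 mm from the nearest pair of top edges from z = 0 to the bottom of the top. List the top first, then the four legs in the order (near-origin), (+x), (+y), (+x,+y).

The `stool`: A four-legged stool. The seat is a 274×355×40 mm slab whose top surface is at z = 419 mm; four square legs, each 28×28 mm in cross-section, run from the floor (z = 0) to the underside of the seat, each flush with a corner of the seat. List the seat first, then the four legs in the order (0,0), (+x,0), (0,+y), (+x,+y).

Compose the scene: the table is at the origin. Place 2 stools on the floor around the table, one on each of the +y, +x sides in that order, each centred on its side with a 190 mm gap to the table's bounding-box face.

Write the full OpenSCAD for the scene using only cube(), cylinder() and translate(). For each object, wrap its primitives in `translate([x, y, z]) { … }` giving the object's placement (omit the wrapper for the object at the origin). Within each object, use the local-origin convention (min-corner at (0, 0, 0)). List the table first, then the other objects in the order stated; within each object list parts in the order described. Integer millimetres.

translate([0, 0, 658]) cube([1576, 967, 37]);
translate([42, 42, 0]) cube([82, 82, 658]);
translate([1452, 42, 0]) cube([82, 82, 658]);
translate([42, 843, 0]) cube([82, 82, 658]);
translate([1452, 843, 0]) cube([82, 82, 658]);
translate([651, 1157, 0]) {
  translate([0, 0, 379]) cube([274, 355, 40]);
  cube([28, 28, 379]);
  translate([246, 0, 0]) cube([28, 28, 379]);
  translate([0, 327, 0]) cube([28, 28, 379]);
  translate([246, 327, 0]) cube([28, 28, 379]);
}
translate([1766, 306, 0]) {
  translate([0, 0, 379]) cube([274, 355, 40]);
  cube([28, 28, 379]);
  translate([246, 0, 0]) cube([28, 28, 379]);
  translate([0, 327, 0]) cube([28, 28, 379]);
  translate([246, 327, 0]) cube([28, 28, 379]);
}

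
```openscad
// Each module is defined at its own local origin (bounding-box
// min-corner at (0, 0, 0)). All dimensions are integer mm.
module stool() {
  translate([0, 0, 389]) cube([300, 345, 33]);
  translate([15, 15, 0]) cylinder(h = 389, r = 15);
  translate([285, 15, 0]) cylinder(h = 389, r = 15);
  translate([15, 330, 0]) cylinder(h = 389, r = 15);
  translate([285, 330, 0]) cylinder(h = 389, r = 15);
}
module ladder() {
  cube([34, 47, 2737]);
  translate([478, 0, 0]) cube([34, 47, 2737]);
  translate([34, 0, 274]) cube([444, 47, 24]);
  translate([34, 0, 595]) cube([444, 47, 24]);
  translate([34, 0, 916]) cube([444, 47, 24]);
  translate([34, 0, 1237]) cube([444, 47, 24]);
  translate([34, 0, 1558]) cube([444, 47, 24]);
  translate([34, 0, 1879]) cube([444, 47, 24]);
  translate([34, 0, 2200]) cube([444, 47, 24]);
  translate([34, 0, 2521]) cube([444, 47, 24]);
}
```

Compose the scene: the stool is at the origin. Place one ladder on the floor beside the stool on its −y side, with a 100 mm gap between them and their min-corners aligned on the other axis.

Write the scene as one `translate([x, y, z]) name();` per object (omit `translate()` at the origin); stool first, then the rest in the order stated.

stool();
translate([0, -147, 0]) ladder();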